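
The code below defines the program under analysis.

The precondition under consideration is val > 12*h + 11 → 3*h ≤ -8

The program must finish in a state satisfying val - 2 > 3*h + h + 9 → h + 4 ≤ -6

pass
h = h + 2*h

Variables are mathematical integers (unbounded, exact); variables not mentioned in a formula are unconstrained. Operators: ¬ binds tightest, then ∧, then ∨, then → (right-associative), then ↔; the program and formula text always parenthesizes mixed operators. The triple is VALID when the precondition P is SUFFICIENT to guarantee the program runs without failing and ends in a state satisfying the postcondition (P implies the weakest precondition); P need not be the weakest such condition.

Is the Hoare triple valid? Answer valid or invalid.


Working backward. After the program, the postcondition val - 2 > 3*h + h + 9 → h + 4 ≤ -6 must hold; in canonical form it is val > 4*h + 11 → h ≤ -10.
Before h := h + 2*h: val > 12*h + 11 → 3*h ≤ -10
Before skip: val > 12*h + 11 → 3*h ≤ -10
The weakest precondition is val > 12*h + 11 → 3*h ≤ -10.
Check whether val > 12*h + 11 → 3*h ≤ -8 implies it.
Countermodel: at the initial state h = -3, val = -24, the precondition holds but the weakest precondition fails.
Answer: invalid


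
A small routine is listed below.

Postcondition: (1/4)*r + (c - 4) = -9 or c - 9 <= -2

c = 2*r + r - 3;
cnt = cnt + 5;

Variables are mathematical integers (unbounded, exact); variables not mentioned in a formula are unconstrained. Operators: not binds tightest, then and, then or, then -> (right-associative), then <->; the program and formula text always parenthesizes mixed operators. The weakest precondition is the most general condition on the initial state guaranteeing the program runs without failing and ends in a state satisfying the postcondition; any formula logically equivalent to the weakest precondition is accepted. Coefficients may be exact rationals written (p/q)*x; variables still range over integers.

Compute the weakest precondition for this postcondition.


Working backward. After the program, the postcondition (1/4)*r + (c - 4) = -9 or c - 9 <= -2 must hold; in canonical form it is c + (1/4)*r = -5 or c <= 7.
Before cnt := cnt + 5: c + (1/4)*r = -5 or c <= 7
Before c := 2*r + r - 3: (13/4)*r = -2 or 3*r <= 10
Answer: WP = (13/4)*r = -2 or 3*r <= 10


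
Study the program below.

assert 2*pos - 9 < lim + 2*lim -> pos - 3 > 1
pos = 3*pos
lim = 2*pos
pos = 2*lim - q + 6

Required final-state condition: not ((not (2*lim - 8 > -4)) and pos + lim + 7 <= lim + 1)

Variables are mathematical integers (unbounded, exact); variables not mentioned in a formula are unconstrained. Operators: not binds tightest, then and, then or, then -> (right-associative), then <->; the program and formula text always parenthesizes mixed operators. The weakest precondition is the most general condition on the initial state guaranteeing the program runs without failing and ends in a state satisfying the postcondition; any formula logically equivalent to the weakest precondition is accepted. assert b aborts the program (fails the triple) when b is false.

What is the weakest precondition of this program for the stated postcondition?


Working backward. After the program, the postcondition not ((not (2*lim - 8 > -4)) and pos + lim + 7 <= lim + 1) must hold; in canonical form it is not ((not (2*lim > 4)) and pos <= -6).
Before pos := 2*lim - q + 6: not ((not (2*lim > 4)) and 2*lim <= q - 12)
Before lim := 2*pos: not ((not (4*pos > 4)) and 4*pos <= q - 12)
Before pos := 3*pos: not ((not (12*pos > 4)) and 12*pos <= q - 12)
Before assert 2*pos - 9 < lim + 2*lim -> pos - 3 > 1: (2*pos < 3*lim + 9 -> pos > 4) and (not ((not (12*pos > 4)) and 12*pos <= q - 12))
Answer: WP = (2*pos < 3*lim + 9 -> pos > 4) and (not ((not (12*pos > 4)) and 12*pos <= q - 12))


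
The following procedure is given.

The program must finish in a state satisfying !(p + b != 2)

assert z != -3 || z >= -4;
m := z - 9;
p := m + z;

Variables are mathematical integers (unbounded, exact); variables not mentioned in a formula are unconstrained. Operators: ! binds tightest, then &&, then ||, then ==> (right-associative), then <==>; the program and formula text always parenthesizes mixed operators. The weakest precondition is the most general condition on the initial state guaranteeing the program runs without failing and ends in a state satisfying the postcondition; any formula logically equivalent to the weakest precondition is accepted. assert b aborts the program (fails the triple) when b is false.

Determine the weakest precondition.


Working backward. After the program, the postcondition !(p + b != 2) must hold; in canonical form it is !(b + p != 2).
Before p := m + z: !(b + m + z != 2)
Before m := z - 9: !(b + 2*z != 11)
Before assert z != -3 || z >= -4: (z != -3 || z >= -4) && (!(b + 2*z != 11))
Answer: WP = (z != -3 || z >= -4) && (!(b + 2*z != 11))


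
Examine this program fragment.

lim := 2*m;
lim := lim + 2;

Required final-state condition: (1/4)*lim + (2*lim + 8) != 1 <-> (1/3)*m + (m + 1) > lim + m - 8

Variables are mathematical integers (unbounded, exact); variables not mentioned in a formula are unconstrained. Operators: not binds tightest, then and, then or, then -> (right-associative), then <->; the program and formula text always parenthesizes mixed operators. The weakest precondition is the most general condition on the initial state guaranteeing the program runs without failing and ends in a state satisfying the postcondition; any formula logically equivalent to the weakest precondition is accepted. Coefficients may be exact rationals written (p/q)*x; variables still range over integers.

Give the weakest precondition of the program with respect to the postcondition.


Working backward. After the program, the postcondition (1/4)*lim + (2*lim + 8) != 1 <-> (1/3)*m + (m + 1) > lim + m - 8 must hold; in canonical form it is (9/4)*lim != -7 <-> (1/3)*m > lim - 9.
Before lim := lim + 2: (9/4)*lim != -23/2 <-> (1/3)*m > lim - 7
Before lim := 2*m: (9/2)*m != -23/2 <-> (5/3)*m < 7
Answer: WP = (9/2)*m != -23/2 <-> (5/3)*m < 7


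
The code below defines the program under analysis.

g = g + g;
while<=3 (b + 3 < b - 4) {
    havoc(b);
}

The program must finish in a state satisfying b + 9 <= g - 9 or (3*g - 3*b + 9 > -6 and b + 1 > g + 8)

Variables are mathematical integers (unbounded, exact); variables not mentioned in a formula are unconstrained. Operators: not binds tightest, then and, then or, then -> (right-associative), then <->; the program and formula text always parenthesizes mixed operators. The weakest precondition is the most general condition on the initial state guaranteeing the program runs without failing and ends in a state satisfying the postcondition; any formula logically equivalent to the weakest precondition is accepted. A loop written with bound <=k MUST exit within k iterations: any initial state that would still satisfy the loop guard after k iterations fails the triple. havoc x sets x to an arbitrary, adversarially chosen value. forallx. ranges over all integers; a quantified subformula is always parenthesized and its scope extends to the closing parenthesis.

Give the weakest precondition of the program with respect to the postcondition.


Working backward. After the program, the postcondition b + 9 <= g - 9 or (3*g - 3*b + 9 > -6 and b + 1 > g + 8) must hold; in canonical form it is b <= g - 18 or (3*g > 3*b - 15 and b > g + 7).
Before the loop (bound <=3), unroll the exhaustion recursion (WP_0 = exit-now case; WP_j = one more guarded iteration, up to j = 3):
  WP_0: b <= g - 18 or (3*g > 3*b - 15 and b > g + 7)
  WP_1: b <= g - 18 or (3*g > 3*b - 15 and b > g + 7)
  WP_2: b <= g - 18 or (3*g > 3*b - 15 and b > g + 7)
  WP_3: b <= g - 18 or (3*g > 3*b - 15 and b > g + 7)
So before the loop: b <= g - 18 or (3*g > 3*b - 15 and b > g + 7)
Before g := g + g: b <= 2*g - 18 or (6*g > 3*b - 15 and b > 2*g + 7)
Answer: WP = b <= 2*g - 18 or (6*g > 3*b - 15 and b > 2*g + 7)


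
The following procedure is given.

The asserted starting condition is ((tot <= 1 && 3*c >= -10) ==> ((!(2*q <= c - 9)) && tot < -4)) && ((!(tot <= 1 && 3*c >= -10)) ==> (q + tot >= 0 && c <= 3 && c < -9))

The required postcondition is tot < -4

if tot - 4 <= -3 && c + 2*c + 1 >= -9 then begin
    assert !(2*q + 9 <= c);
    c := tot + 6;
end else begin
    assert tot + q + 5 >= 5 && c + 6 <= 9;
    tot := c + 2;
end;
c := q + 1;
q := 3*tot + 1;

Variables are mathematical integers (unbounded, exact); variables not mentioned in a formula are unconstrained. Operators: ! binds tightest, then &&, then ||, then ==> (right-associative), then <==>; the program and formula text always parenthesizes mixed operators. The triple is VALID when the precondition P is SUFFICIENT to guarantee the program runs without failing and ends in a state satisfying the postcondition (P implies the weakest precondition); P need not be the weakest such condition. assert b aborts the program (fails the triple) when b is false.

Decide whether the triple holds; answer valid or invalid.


Working backward. After the program, tot < -4 must hold.
Before q := 3*tot + 1: tot < -4
Before c := q + 1: tot < -4
Then branch requires (!(2*q <= c - 9)) && tot < -4; else branch requires q + tot >= 0 && c <= 3 && c < -6.
Before the if: ((tot <= 1 && 3*c >= -10) ==> ((!(2*q <= c - 9)) && tot < -4)) && ((!(tot <= 1 && 3*c >= -10)) ==> (q + tot >= 0 && c <= 3 && c < -6))
The weakest precondition is ((tot <= 1 && 3*c >= -10) ==> ((!(2*q <= c - 9)) && tot < -4)) && ((!(tot <= 1 && 3*c >= -10)) ==> (q + tot >= 0 && c <= 3 && c < -6)).
Check whether ((tot <= 1 && 3*c >= -10) ==> ((!(2*q <= c - 9)) && tot < -4)) && ((!(tot <= 1 && 3*c >= -10)) ==> (q + tot >= 0 && c <= 3 && c < -9)) implies it.
Every state satisfying the precondition satisfies the weakest precondition: the implication holds.
Answer: valid


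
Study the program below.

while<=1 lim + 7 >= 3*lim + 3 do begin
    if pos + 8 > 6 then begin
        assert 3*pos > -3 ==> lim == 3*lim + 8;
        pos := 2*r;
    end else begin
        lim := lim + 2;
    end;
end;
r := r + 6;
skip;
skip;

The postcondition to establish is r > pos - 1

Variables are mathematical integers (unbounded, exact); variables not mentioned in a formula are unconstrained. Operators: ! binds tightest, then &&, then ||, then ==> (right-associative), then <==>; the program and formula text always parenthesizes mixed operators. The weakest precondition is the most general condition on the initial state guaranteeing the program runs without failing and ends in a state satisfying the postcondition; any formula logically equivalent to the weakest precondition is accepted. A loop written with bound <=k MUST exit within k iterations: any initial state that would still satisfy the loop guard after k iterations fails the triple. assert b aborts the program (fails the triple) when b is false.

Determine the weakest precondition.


Working backward. After the program, r > pos - 1 must hold.
Before skip: r > pos - 1
Before skip: r > pos - 1
Before r := r + 6: r > pos - 7
Before the loop (bound <=1), unroll the exhaustion recursion (WP_0 = exit-now case; WP_j = one more guarded iteration, up to j = 1):
  WP_0: (!(2*lim <= 4)) && r > pos - 7
  WP_1: (2*lim <= 4 ==> ((pos > -2 ==> ((3*pos > -3 ==> 2*lim == -8) && (!(2*lim <= 4)) && r < 7)) && ((!(pos > -2)) ==> ((!(2*lim <= 0)) && r > pos - 7)))) && ((!(2*lim <= 4)) ==> r > pos - 7)
So before the loop: (2*lim <= 4 ==> ((pos > -2 ==> ((3*pos > -3 ==> 2*lim == -8) && (!(2*lim <= 4)) && r < 7)) && ((!(pos > -2)) ==> ((!(2*lim <= 0)) && r > pos - 7)))) && ((!(2*lim <= 4)) ==> r > pos - 7)
Answer: WP = (2*lim <= 4 ==> ((pos > -2 ==> ((3*pos > -3 ==> 2*lim == -8) && (!(2*lim <= 4)) && r < 7)) && ((!(pos > -2)) ==> ((!(2*lim <= 0)) && r > pos - 7)))) && ((!(2*lim <= 4)) ==> r > pos - 7)


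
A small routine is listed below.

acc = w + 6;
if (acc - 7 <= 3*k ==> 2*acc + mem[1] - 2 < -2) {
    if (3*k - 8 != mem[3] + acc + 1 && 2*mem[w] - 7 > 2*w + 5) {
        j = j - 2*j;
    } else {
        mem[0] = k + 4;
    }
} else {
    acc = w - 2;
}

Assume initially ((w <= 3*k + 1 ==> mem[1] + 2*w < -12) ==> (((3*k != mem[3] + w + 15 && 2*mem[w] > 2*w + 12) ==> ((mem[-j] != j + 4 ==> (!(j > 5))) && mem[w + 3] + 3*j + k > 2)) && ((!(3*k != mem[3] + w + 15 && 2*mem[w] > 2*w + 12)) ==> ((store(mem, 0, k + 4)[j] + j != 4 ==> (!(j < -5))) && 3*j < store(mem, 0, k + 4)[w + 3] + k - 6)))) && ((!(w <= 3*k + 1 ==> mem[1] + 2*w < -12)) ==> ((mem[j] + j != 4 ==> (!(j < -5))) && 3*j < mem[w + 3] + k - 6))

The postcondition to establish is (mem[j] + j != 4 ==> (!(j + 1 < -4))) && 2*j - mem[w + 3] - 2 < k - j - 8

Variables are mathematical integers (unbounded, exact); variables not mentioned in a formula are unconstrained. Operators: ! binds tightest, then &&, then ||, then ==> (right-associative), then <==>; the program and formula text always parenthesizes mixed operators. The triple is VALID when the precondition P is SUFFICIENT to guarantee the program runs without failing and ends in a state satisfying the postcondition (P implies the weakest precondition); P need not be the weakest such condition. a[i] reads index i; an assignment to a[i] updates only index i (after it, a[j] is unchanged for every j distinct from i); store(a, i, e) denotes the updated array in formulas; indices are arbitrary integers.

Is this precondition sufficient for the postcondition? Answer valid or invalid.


Working backward. After the program, the postcondition (mem[j] + j != 4 ==> (!(j + 1 < -4))) && 2*j - mem[w + 3] - 2 < k - j - 8 must hold; in canonical form it is (mem[j] + j != 4 ==> (!(j < -5))) && 3*j < mem[w + 3] + k - 6.
Then branch requires ((3*k != mem[3] + acc + 9 && 2*mem[w] > 2*w + 12) ==> ((mem[-j] != j + 4 ==> (!(j > 5))) && mem[w + 3] + 3*j + k > 6)) && ((!(3*k != mem[3] + acc + 9 && 2*mem[w] > 2*w + 12)) ==> ((store(mem, 0, k + 4)[j] + j != 4 ==> (!(j < -5))) && 3*j < store(mem, 0, k + 4)[w + 3] + k - 6)); else branch requires (mem[j] + j != 4 ==> (!(j < -5))) && 3*j < mem[w + 3] + k - 6.
Before the if: ((acc <= 3*k + 7 ==> mem[1] + 2*acc < 0) ==> (((3*k != mem[3] + acc + 9 && 2*mem[w] > 2*w + 12) ==> ((mem[-j] != j + 4 ==> (!(j > 5))) && mem[w + 3] + 3*j + k > 6)) && ((!(3*k != mem[3] + acc + 9 && 2*mem[w] > 2*w + 12)) ==> ((store(mem, 0, k + 4)[j] + j != 4 ==> (!(j < -5))) && 3*j < store(mem, 0, k + 4)[w + 3] + k - 6)))) && ((!(acc <= 3*k + 7 ==> mem[1] + 2*acc < 0)) ==> ((mem[j] + j != 4 ==> (!(j < -5))) && 3*j < mem[w + 3] + k - 6))
Before acc := w + 6: ((w <= 3*k + 1 ==> mem[1] + 2*w < -12) ==> (((3*k != mem[3] + w + 15 && 2*mem[w] > 2*w + 12) ==> ((mem[-j] != j + 4 ==> (!(j > 5))) && mem[w + 3] + 3*j + k > 6)) && ((!(3*k != mem[3] + w + 15 && 2*mem[w] > 2*w + 12)) ==> ((store(mem, 0, k + 4)[j] + j != 4 ==> (!(j < -5))) && 3*j < store(mem, 0, k + 4)[w + 3] + k - 6)))) && ((!(w <= 3*k + 1 ==> mem[1] + 2*w < -12)) ==> ((mem[j] + j != 4 ==> (!(j < -5))) && 3*j < mem[w + 3] + k - 6))
The weakest precondition is ((w <= 3*k + 1 ==> mem[1] + 2*w < -12) ==> (((3*k != mem[3] + w + 15 && 2*mem[w] > 2*w + 12) ==> ((mem[-j] != j + 4 ==> (!(j > 5))) && mem[w + 3] + 3*j + k > 6)) && ((!(3*k != mem[3] + w + 15 && 2*mem[w] > 2*w + 12)) ==> ((store(mem, 0, k + 4)[j] + j != 4 ==> (!(j < -5))) && 3*j < store(mem, 0, k + 4)[w + 3] + k - 6)))) && ((!(w <= 3*k + 1 ==> mem[1] + 2*w < -12)) ==> ((mem[j] + j != 4 ==> (!(j < -5))) && 3*j < mem[w + 3] + k - 6)).
Check whether ((w <= 3*k + 1 ==> mem[1] + 2*w < -12) ==> (((3*k != mem[3] + w + 15 && 2*mem[w] > 2*w + 12) ==> ((mem[-j] != j + 4 ==> (!(j > 5))) && mem[w + 3] + 3*j + k > 2)) && ((!(3*k != mem[3] + w + 15 && 2*mem[w] > 2*w + 12)) ==> ((store(mem, 0, k + 4)[j] + j != 4 ==> (!(j < -5))) && 3*j < store(mem, 0, k + 4)[w + 3] + k - 6)))) && ((!(w <= 3*k + 1 ==> mem[1] + 2*w < -12)) ==> ((mem[j] + j != 4 ==> (!(j < -5))) && 3*j < mem[w + 3] + k - 6)) implies it.
Countermodel: at the initial state j = -1, k = 27726, mem = {[-1] = 83187, [0] = 83187, [1] = 83187, [3] = 0, [83180] = 83187, [83183] = -27717, elsewhere 83187}, w = 83180, the precondition holds but the weakest precondition fails.
Answer: invalid


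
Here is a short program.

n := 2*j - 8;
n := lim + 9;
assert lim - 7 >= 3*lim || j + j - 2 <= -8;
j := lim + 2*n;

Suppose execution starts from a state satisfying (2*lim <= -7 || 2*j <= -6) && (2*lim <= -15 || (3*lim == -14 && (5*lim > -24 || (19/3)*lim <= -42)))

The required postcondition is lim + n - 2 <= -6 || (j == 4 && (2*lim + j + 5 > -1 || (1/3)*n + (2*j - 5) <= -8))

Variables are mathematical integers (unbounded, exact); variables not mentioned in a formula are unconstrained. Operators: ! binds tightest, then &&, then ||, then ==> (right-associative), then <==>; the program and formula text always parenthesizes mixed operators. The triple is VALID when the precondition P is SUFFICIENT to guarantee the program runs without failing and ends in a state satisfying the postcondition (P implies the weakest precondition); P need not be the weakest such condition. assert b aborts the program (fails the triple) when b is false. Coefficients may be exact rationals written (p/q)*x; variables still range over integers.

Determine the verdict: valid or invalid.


Working backward. After the program, the postcondition lim + n - 2 <= -6 || (j == 4 && (2*lim + j + 5 > -1 || (1/3)*n + (2*j - 5) <= -8)) must hold; in canonical form it is lim + n <= -4 || (j == 4 && (j + 2*lim > -6 || 2*j + (1/3)*n <= -3)).
Before j := lim + 2*n: lim + n <= -4 || (lim + 2*n == 4 && (3*lim + 2*n > -6 || 2*lim + (13/3)*n <= -3))
Before assert lim - 7 >= 3*lim || j + j - 2 <= -8: (2*lim <= -7 || 2*j <= -6) && (lim + n <= -4 || (lim + 2*n == 4 && (3*lim + 2*n > -6 || 2*lim + (13/3)*n <= -3)))
Before n := lim + 9: (2*lim <= -7 || 2*j <= -6) && (2*lim <= -13 || (3*lim == -14 && (5*lim > -24 || (19/3)*lim <= -42)))
Before n := 2*j - 8: (2*lim <= -7 || 2*j <= -6) && (2*lim <= -13 || (3*lim == -14 && (5*lim > -24 || (19/3)*lim <= -42)))
The weakest precondition is (2*lim <= -7 || 2*j <= -6) && (2*lim <= -13 || (3*lim == -14 && (5*lim > -24 || (19/3)*lim <= -42))).
Check whether (2*lim <= -7 || 2*j <= -6) && (2*lim <= -15 || (3*lim == -14 && (5*lim > -24 || (19/3)*lim <= -42))) implies it.
Every state satisfying the precondition satisfies the weakest precondition: the implication holds.
Answer: valid


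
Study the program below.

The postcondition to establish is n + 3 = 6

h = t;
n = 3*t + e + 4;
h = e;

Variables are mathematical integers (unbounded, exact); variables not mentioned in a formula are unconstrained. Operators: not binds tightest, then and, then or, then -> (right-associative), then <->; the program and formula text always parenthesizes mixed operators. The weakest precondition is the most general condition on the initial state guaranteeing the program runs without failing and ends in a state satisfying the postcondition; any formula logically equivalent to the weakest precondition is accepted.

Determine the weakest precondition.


Working backward. After the program, the postcondition n + 3 = 6 must hold; in canonical form it is n = 3.
Before h := e: n = 3
Before n := 3*t + e + 4: e + 3*t = -1
Before h := t: e + 3*t = -1
Answer: WP = e + 3*t = -1


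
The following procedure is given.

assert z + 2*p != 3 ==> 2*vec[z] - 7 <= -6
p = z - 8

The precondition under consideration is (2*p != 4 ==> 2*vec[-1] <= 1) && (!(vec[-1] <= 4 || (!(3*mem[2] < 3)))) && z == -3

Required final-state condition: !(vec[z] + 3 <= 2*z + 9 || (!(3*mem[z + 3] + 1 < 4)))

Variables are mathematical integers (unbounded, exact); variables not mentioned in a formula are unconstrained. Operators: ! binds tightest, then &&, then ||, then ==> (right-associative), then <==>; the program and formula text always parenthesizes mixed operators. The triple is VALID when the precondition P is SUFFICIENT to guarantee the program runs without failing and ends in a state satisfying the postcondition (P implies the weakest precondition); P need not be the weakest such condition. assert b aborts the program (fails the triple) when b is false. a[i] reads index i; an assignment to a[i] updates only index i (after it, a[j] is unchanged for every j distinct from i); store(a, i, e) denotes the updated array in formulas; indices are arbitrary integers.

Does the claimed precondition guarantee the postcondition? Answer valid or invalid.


Working backward. After the program, the postcondition !(vec[z] + 3 <= 2*z + 9 || (!(3*mem[z + 3] + 1 < 4))) must hold; in canonical form it is !(vec[z] <= 2*z + 6 || (!(3*mem[z + 3] < 3))).
Before p := z - 8: !(vec[z] <= 2*z + 6 || (!(3*mem[z + 3] < 3)))
Before assert z + 2*p != 3 ==> 2*vec[z] - 7 <= -6: (2*p + z != 3 ==> 2*vec[z] <= 1) && (!(vec[z] <= 2*z + 6 || (!(3*mem[z + 3] < 3))))
The weakest precondition is (2*p + z != 3 ==> 2*vec[z] <= 1) && (!(vec[z] <= 2*z + 6 || (!(3*mem[z + 3] < 3)))).
Check whether (2*p != 4 ==> 2*vec[-1] <= 1) && (!(vec[-1] <= 4 || (!(3*mem[2] < 3)))) && z == -3 implies it.
Countermodel: at the initial state mem = {[-3] = -15215, [-1] = -15215, [0] = -15215, [2] = -15215, elsewhere -15215}, p = 2, vec = {[-3] = 1, [-1] = 5, [0] = 5, [2] = 5, elsewhere 5}, z = -3, the precondition holds but the weakest precondition fails.
Answer: invalid


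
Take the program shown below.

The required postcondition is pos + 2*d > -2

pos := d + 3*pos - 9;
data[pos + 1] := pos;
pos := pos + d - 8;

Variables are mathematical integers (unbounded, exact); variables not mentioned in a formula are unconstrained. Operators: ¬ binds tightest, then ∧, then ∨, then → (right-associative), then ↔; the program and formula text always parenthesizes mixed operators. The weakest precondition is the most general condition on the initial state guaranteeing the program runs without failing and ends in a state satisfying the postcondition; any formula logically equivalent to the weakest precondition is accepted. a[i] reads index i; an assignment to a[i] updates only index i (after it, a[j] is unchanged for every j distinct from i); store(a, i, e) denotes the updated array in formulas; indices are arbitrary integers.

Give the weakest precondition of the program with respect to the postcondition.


Working backward. After the program, the postcondition pos + 2*d > -2 must hold; in canonical form it is 2*d + pos > -2.
Before pos := pos + d - 8: 3*d + pos > 6
Before data[pos + 1] := pos: 3*d + pos > 6
Before pos := d + 3*pos - 9: 4*d + 3*pos > 15
Answer: WP = 4*d + 3*pos > 15


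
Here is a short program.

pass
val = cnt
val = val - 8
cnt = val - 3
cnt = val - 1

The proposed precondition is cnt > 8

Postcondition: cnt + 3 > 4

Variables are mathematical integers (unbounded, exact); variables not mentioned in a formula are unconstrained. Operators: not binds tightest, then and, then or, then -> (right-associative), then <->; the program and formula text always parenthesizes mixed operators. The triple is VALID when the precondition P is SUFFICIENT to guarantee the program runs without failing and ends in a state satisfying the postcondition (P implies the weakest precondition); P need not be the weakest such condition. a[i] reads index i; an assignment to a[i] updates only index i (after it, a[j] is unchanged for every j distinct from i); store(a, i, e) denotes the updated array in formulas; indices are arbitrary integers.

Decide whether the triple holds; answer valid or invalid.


Working backward. After the program, the postcondition cnt + 3 > 4 must hold; in canonical form it is cnt > 1.
Before cnt := val - 1: val > 2
Before cnt := val - 3: val > 2
Before val := val - 8: val > 10
Before val := cnt: cnt > 10
Before skip: cnt > 10
The weakest precondition is cnt > 10.
Check whether cnt > 8 implies it.
Countermodel: at the initial state cnt = 9, the precondition holds but the weakest precondition fails.
Answer: invalid


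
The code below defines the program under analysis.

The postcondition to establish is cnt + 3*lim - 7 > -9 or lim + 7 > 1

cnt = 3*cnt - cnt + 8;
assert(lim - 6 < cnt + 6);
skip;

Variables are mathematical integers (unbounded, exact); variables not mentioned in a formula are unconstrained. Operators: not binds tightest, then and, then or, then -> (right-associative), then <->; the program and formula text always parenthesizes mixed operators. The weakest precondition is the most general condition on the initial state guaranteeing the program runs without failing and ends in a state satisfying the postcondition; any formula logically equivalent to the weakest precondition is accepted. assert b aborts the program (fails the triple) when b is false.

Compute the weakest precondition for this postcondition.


Working backward. After the program, the postcondition cnt + 3*lim - 7 > -9 or lim + 7 > 1 must hold; in canonical form it is cnt + 3*lim > -2 or lim > -6.
Before skip: cnt + 3*lim > -2 or lim > -6
Before assert lim - 6 < cnt + 6: lim < cnt + 12 and (cnt + 3*lim > -2 or lim > -6)
Before cnt := 3*cnt - cnt + 8: lim < 2*cnt + 20 and (2*cnt + 3*lim > -10 or lim > -6)
Answer: WP = lim < 2*cnt + 20 and (2*cnt + 3*lim > -10 or lim > -6)


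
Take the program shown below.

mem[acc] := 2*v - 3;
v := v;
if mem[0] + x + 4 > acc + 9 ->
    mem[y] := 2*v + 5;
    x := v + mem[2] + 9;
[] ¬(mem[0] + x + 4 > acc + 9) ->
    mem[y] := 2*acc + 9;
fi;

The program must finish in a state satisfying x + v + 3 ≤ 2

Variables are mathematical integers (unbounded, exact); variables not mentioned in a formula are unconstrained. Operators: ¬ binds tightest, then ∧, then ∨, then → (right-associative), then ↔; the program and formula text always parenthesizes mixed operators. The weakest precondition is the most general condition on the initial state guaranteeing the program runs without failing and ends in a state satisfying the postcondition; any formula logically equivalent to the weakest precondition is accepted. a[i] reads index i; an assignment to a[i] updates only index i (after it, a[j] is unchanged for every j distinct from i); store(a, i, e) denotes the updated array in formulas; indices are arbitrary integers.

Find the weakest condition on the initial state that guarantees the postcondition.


Working backward. After the program, the postcondition x + v + 3 ≤ 2 must hold; in canonical form it is v + x ≤ -1.
Then branch requires store(mem, y, 2*v + 5)[2] + 2*v ≤ -10; else branch requires v + x ≤ -1.
Before the if: (mem[0] + x > acc + 5 → store(mem, y, 2*v + 5)[2] + 2*v ≤ -10) ∧ ((¬(mem[0] + x > acc + 5)) → v + x ≤ -1)
Before v := v: (mem[0] + x > acc + 5 → store(mem, y, 2*v + 5)[2] + 2*v ≤ -10) ∧ ((¬(mem[0] + x > acc + 5)) → v + x ≤ -1)
Before mem[acc] := 2*v - 3: (store(mem, acc, 2*v - 3)[0] + x > acc + 5 → store(store(mem, acc, 2*v - 3), y, 2*v + 5)[2] + 2*v ≤ -10) ∧ ((¬(store(mem, acc, 2*v - 3)[0] + x > acc + 5)) → v + x ≤ -1)
Answer: WP = (store(mem, acc, 2*v - 3)[0] + x > acc + 5 → store(store(mem, acc, 2*v - 3), y, 2*v + 5)[2] + 2*v ≤ -10) ∧ ((¬(store(mem, acc, 2*v - 3)[0] + x > acc + 5)) → v + x ≤ -1)


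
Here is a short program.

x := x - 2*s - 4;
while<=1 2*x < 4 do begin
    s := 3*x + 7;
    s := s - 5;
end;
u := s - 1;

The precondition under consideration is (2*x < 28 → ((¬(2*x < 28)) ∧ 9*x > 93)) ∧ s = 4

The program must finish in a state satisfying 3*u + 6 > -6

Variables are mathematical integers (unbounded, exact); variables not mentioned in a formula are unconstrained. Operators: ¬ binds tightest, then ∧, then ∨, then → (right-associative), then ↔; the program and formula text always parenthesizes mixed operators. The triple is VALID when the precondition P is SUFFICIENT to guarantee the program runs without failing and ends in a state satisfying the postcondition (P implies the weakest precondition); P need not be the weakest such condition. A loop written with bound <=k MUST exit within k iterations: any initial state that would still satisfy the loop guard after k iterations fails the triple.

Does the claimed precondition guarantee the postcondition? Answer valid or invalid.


Working backward. After the program, the postcondition 3*u + 6 > -6 must hold; in canonical form it is 3*u > -12.
Before u := s - 1: 3*s > -9
Before the loop (bound <=1), unroll the exhaustion recursion (WP_0 = exit-now case; WP_j = one more guarded iteration, up to j = 1):
  WP_0: (¬(2*x < 4)) ∧ 3*s > -9
  WP_1: (2*x < 4 → ((¬(2*x < 4)) ∧ 9*x > -15)) ∧ ((¬(2*x < 4)) → 3*s > -9)
So before the loop: (2*x < 4 → ((¬(2*x < 4)) ∧ 9*x > -15)) ∧ ((¬(2*x < 4)) → 3*s > -9)
Before x := x - 2*s - 4: (2*x < 4*s + 12 → ((¬(2*x < 4*s + 12)) ∧ 9*x > 18*s + 21)) ∧ ((¬(2*x < 4*s + 12)) → 3*s > -9)
The weakest precondition is (2*x < 4*s + 12 → ((¬(2*x < 4*s + 12)) ∧ 9*x > 18*s + 21)) ∧ ((¬(2*x < 4*s + 12)) → 3*s > -9).
Check whether (2*x < 28 → ((¬(2*x < 28)) ∧ 9*x > 93)) ∧ s = 4 implies it.
Every state satisfying the precondition satisfies the weakest precondition: the implication holds.
Answer: valid


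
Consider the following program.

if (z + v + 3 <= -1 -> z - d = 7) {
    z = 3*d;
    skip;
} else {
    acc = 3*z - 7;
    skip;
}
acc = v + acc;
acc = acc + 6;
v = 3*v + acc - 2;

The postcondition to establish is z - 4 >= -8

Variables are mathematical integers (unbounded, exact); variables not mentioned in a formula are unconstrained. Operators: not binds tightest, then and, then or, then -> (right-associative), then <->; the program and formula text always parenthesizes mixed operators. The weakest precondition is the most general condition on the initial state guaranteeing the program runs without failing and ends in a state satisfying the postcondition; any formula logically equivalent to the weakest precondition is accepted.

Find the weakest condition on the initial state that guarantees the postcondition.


Working backward. After the program, the postcondition z - 4 >= -8 must hold; in canonical form it is z >= -4.
Before v := 3*v + acc - 2: z >= -4
Before acc := acc + 6: z >= -4
Before acc := v + acc: z >= -4
Then branch requires 3*d >= -4; else branch requires z >= -4.
Before the if: ((v + z <= -4 -> z = d + 7) -> 3*d >= -4) and ((not (v + z <= -4 -> z = d + 7)) -> z >= -4)
Answer: WP = ((v + z <= -4 -> z = d + 7) -> 3*d >= -4) and ((not (v + z <= -4 -> z = d + 7)) -> z >= -4)


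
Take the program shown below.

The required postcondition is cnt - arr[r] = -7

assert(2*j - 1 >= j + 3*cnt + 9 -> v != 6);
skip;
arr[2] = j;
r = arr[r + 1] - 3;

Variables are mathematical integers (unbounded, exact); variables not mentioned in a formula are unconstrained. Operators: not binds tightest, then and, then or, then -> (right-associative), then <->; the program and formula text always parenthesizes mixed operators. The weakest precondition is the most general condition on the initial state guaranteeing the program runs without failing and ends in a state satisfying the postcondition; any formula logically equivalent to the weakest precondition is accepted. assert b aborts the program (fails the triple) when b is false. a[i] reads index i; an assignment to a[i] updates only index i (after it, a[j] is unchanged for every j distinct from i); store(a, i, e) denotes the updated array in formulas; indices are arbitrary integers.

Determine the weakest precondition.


Working backward. After the program, the postcondition cnt - arr[r] = -7 must hold; in canonical form it is cnt = arr[r] - 7.
Before r := arr[r + 1] - 3: cnt = arr[arr[r + 1] - 3] - 7
Before arr[2] := j: cnt = store(arr, 2, j)[store(arr, 2, j)[r + 1] - 3] - 7
Before skip: cnt = store(arr, 2, j)[store(arr, 2, j)[r + 1] - 3] - 7
Before assert 2*j - 1 >= j + 3*cnt + 9 -> v != 6: (j >= 3*cnt + 10 -> v != 6) and cnt = store(arr, 2, j)[store(arr, 2, j)[r + 1] - 3] - 7
Answer: WP = (j >= 3*cnt + 10 -> v != 6) and cnt = store(arr, 2, j)[store(arr, 2, j)[r + 1] - 3] - 7


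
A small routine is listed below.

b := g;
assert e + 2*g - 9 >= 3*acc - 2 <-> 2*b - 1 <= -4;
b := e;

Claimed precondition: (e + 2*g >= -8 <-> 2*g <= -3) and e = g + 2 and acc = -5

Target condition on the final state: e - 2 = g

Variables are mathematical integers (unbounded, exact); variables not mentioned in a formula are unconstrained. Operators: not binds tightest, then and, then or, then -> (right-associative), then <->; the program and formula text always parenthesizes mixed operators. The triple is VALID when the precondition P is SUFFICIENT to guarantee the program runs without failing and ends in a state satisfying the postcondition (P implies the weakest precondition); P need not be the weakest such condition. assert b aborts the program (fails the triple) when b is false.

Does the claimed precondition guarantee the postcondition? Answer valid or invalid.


Working backward. After the program, the postcondition e - 2 = g must hold; in canonical form it is e = g + 2.
Before b := e: e = g + 2
Before assert e + 2*g - 9 >= 3*acc - 2 <-> 2*b - 1 <= -4: (e + 2*g >= 3*acc + 7 <-> 2*b <= -3) and e = g + 2
Before b := g: (e + 2*g >= 3*acc + 7 <-> 2*g <= -3) and e = g + 2
The weakest precondition is (e + 2*g >= 3*acc + 7 <-> 2*g <= -3) and e = g + 2.
Check whether (e + 2*g >= -8 <-> 2*g <= -3) and e = g + 2 and acc = -5 implies it.
Every state satisfying the precondition satisfies the weakest precondition: the implication holds.
Answer: valid


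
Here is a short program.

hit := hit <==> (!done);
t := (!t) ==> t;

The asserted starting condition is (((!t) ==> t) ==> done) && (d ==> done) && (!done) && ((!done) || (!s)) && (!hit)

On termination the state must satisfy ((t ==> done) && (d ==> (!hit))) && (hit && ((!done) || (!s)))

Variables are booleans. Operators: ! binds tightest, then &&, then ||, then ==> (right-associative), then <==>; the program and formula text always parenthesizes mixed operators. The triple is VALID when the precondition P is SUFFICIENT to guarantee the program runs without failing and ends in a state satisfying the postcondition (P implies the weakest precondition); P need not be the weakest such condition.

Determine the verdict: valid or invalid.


Working backward. After the program, the postcondition ((t ==> done) && (d ==> (!hit))) && (hit && ((!done) || (!s))) must hold; in canonical form it is (t ==> done) && (d ==> (!hit)) && hit && ((!done) || (!s)).
Before t := (!t) ==> t: (((!t) ==> t) ==> done) && (d ==> (!hit)) && hit && ((!done) || (!s))
Before hit := hit <==> (!done): (((!t) ==> t) ==> done) && (d ==> (!(hit <==> (!done)))) && (hit <==> (!done)) && ((!done) || (!s))
The weakest precondition is (((!t) ==> t) ==> done) && (d ==> (!(hit <==> (!done)))) && (hit <==> (!done)) && ((!done) || (!s)).
Check whether (((!t) ==> t) ==> done) && (d ==> done) && (!done) && ((!done) || (!s)) && (!hit) implies it.
Countermodel: at the initial state d = false, done = false, hit = false, s = false, t = false, the precondition holds but the weakest precondition fails.
Answer: invalid


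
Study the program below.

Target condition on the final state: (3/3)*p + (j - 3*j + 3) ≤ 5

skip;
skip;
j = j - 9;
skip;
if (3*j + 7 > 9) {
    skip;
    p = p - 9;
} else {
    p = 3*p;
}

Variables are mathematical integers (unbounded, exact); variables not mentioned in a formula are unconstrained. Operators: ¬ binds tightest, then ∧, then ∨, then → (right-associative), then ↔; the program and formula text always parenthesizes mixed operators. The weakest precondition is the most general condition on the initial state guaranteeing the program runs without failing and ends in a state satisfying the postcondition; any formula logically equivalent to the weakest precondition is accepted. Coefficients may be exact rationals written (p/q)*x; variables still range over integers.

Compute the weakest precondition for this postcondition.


Working backward. After the program, the postcondition (3/3)*p + (j - 3*j + 3) ≤ 5 must hold; in canonical form it is p ≤ 2*j + 2.
Then branch requires p ≤ 2*j + 11; else branch requires 3*p ≤ 2*j + 2.
Before the if: (3*j > 2 → p ≤ 2*j + 11) ∧ ((¬(3*j > 2)) → 3*p ≤ 2*j + 2)
Before skip: (3*j > 2 → p ≤ 2*j + 11) ∧ ((¬(3*j > 2)) → 3*p ≤ 2*j + 2)
Before j := j - 9: (3*j > 29 → p ≤ 2*j - 7) ∧ ((¬(3*j > 29)) → 3*p ≤ 2*j - 16)
Before skip: (3*j > 29 → p ≤ 2*j - 7) ∧ ((¬(3*j > 29)) → 3*p ≤ 2*j - 16)
Before skip: (3*j > 29 → p ≤ 2*j - 7) ∧ ((¬(3*j > 29)) → 3*p ≤ 2*j - 16)
Answer: WP = (3*j > 29 → p ≤ 2*j - 7) ∧ ((¬(3*j > 29)) → 3*p ≤ 2*j - 16)


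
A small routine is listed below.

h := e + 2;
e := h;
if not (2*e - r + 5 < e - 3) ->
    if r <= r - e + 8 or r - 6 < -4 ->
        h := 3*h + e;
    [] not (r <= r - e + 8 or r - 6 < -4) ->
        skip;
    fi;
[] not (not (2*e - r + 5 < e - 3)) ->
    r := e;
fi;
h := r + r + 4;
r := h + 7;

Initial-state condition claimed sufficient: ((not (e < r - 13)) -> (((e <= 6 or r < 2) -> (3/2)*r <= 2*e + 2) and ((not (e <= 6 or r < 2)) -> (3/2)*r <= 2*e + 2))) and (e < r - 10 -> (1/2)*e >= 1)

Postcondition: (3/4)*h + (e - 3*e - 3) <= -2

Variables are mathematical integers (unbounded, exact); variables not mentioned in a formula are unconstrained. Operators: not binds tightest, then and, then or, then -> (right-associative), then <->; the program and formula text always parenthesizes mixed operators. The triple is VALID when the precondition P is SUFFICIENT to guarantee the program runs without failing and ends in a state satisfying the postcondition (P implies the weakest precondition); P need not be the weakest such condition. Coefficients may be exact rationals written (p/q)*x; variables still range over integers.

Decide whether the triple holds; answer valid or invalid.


Working backward. After the program, the postcondition (3/4)*h + (e - 3*e - 3) <= -2 must hold; in canonical form it is (3/4)*h <= 2*e + 1.
Before r := h + 7: (3/4)*h <= 2*e + 1
Before h := r + r + 4: (3/2)*r <= 2*e - 2
Then branch requires ((e <= 8 or r < 2) -> (3/2)*r <= 2*e - 2) and ((not (e <= 8 or r < 2)) -> (3/2)*r <= 2*e - 2); else branch requires (1/2)*e >= 2.
Before the if: ((not (e < r - 8)) -> (((e <= 8 or r < 2) -> (3/2)*r <= 2*e - 2) and ((not (e <= 8 or r < 2)) -> (3/2)*r <= 2*e - 2))) and (e < r - 8 -> (1/2)*e >= 2)
Before e := h: ((not (h < r - 8)) -> (((h <= 8 or r < 2) -> (3/2)*r <= 2*h - 2) and ((not (h <= 8 or r < 2)) -> (3/2)*r <= 2*h - 2))) and (h < r - 8 -> (1/2)*h >= 2)
Before h := e + 2: ((not (e < r - 10)) -> (((e <= 6 or r < 2) -> (3/2)*r <= 2*e + 2) and ((not (e <= 6 or r < 2)) -> (3/2)*r <= 2*e + 2))) and (e < r - 10 -> (1/2)*e >= 1)
The weakest precondition is ((not (e < r - 10)) -> (((e <= 6 or r < 2) -> (3/2)*r <= 2*e + 2) and ((not (e <= 6 or r < 2)) -> (3/2)*r <= 2*e + 2))) and (e < r - 10 -> (1/2)*e >= 1).
Check whether ((not (e < r - 13)) -> (((e <= 6 or r < 2) -> (3/2)*r <= 2*e + 2) and ((not (e <= 6 or r < 2)) -> (3/2)*r <= 2*e + 2))) and (e < r - 10 -> (1/2)*e >= 1) implies it.
Every state satisfying the precondition satisfies the weakest precondition: the implication holds.
Answer: valid


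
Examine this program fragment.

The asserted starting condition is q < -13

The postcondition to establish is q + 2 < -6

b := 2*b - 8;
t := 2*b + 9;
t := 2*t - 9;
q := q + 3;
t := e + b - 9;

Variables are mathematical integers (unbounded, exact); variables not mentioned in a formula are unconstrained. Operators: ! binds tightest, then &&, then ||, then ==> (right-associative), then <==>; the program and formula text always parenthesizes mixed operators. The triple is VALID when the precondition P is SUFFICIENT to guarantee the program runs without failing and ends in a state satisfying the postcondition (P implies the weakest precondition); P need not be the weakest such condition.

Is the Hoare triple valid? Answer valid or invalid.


Working backward. After the program, the postcondition q + 2 < -6 must hold; in canonical form it is q < -8.
Before t := e + b - 9: q < -8
Before q := q + 3: q < -11
Before t := 2*t - 9: q < -11
Before t := 2*b + 9: q < -11
Before b := 2*b - 8: q < -11
The weakest precondition is q < -11.
Check whether q < -13 implies it.
Every state satisfying the precondition satisfies the weakest precondition: the implication holds.
Answer: valid


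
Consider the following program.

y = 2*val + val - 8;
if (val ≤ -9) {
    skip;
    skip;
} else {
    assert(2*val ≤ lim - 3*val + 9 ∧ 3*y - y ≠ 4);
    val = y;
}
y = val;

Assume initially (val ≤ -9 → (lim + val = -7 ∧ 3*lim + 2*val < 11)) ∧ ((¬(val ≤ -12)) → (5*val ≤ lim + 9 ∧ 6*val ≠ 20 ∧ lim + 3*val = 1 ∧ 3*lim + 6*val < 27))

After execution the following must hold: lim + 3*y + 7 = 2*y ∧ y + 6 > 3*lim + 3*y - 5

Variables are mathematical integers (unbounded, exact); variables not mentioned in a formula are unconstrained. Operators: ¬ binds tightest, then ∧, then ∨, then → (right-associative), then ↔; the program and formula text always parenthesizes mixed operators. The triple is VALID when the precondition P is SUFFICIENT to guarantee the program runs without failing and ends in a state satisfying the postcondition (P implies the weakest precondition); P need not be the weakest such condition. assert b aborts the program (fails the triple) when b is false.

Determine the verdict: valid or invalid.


Working backward. After the program, the postcondition lim + 3*y + 7 = 2*y ∧ y + 6 > 3*lim + 3*y - 5 must hold; in canonical form it is lim + y = -7 ∧ 3*lim + 2*y < 11.
Before y := val: lim + val = -7 ∧ 3*lim + 2*val < 11
Then branch requires lim + val = -7 ∧ 3*lim + 2*val < 11; else branch requires 5*val ≤ lim + 9 ∧ 2*y ≠ 4 ∧ lim + y = -7 ∧ 3*lim + 2*y < 11.
Before the if: (val ≤ -9 → (lim + val = -7 ∧ 3*lim + 2*val < 11)) ∧ ((¬(val ≤ -9)) → (5*val ≤ lim + 9 ∧ 2*y ≠ 4 ∧ lim + y = -7 ∧ 3*lim + 2*y < 11))
Before y := 2*val + val - 8: (val ≤ -9 → (lim + val = -7 ∧ 3*lim + 2*val < 11)) ∧ ((¬(val ≤ -9)) → (5*val ≤ lim + 9 ∧ 6*val ≠ 20 ∧ lim + 3*val = 1 ∧ 3*lim + 6*val < 27))
The weakest precondition is (val ≤ -9 → (lim + val = -7 ∧ 3*lim + 2*val < 11)) ∧ ((¬(val ≤ -9)) → (5*val ≤ lim + 9 ∧ 6*val ≠ 20 ∧ lim + 3*val = 1 ∧ 3*lim + 6*val < 27)).
Check whether (val ≤ -9 → (lim + val = -7 ∧ 3*lim + 2*val < 11)) ∧ ((¬(val ≤ -12)) → (5*val ≤ lim + 9 ∧ 6*val ≠ 20 ∧ lim + 3*val = 1 ∧ 3*lim + 6*val < 27)) implies it.
Every state satisfying the precondition satisfies the weakest precondition: the implication holds.
Answer: valid
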